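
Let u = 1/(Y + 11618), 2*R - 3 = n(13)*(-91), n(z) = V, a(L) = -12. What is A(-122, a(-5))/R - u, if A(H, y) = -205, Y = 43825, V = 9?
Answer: 1262823/2513416 ≈ 0.50243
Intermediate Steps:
n(z) = 9
R = -408 (R = 3/2 + (9*(-91))/2 = 3/2 + (1/2)*(-819) = 3/2 - 819/2 = -408)
u = 1/55443 (u = 1/(43825 + 11618) = 1/55443 ≈ 1.8037e-5)
A(-122, a(-5))/R - u = -205/(-408) - 1*1/55443 = -205*(-1/408) - 1/55443 = 205/408 - 1/55443 = 1262823/2513416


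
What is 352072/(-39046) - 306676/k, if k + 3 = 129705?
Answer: -2058532630/180869439 ≈ -11.381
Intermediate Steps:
k = 129702 (k = -3 + 129705 = 129702)
352072/(-39046) - 306676/k = 352072/(-39046) - 306676/129702 = 352072*(-1/39046) - 306676*1/129702 = -25148/2789 - 153338/64851 = -2058532630/180869439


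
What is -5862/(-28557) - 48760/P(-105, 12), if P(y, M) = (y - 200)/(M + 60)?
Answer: 6683827930/580659 ≈ 11511.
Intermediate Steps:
P(y, M) = (-200 + y)/(60 + M)
-5862/(-28557) - 48760/P(-105, 12) = -5862/(-28557) - 48760*(60 + 12)/(-200 - 105) = -5862*(-1/28557) - 48760/(-305/72) = 1954/9519 - 48760/((1/72)*(-305)) = 1954/9519 - 48760/(-305/72) = 1954/9519 - 48760*(-72/305) = 1954/9519 + 702144/61 = 6683827930/580659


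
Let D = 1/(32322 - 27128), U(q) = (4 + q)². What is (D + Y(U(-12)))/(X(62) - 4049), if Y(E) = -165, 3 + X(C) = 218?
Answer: 857009/19913796 ≈ 0.043036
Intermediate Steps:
X(C) = 215 (X(C) = -3 + 218 = 215)
D = 1/5194 ≈ 0.00019253
(D + Y(U(-12)))/(X(62) - 4049) = (1/5194 - 165)/(215 - 4049) = -857009/5194/(-3834) = -857009/5194*(-1/3834) = 857009/19913796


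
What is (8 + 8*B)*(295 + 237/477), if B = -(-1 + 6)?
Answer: -1503488/159 ≈ -9455.9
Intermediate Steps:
B = -5 (B = -1*5 = -5)
(8 + 8*B)*(295 + 237/477) = (8 + 8*(-5))*(295 + 237/477) = (8 - 40)*(295 + 237*(1/477)) = -32*(295 + 79/159) = -32*46984/159 = -1503488/159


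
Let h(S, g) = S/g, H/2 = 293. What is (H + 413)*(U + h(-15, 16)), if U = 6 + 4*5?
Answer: 400599/16 ≈ 25037.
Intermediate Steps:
H = 586 (H = 2*293 = 586)
U = 26 (U = 6 + 20 = 26)
(H + 413)*(U + h(-15, 16)) = (586 + 413)*(26 - 15/16) = 999*(26 - 15*1/16) = 999*(26 - 15/16) = 999*(401/16) = 400599/16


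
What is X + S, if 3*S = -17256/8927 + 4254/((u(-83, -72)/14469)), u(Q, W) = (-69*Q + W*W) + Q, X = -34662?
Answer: -1583694751397/48330778 ≈ -32768.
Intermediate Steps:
u(Q, W) = W² - 68*Q (u(Q, W) = (-69*Q + W²) + Q = (W² - 69*Q) + Q = W² - 68*Q)
S = 91546675639/48330778 (S = (-17256/8927 + 4254/((((-72)² - 68*(-83))/14469)))/3 = (-17256*1/8927 + 4254/(((5184 + 5644)*(1/14469))))/3 = (-17256/8927 + 4254/((10828*(1/14469))))/3 = (-17256/8927 + 4254/(10828/14469))/3 = (-17256/8927 + 4254*(14469/10828))/3 = (-17256/8927 + 30775563/5414)/3 = (⅓)*(274640026917/48330778) = 91546675639/48330778 ≈ 1894.2)
X + S = -34662 + 91546675639/48330778 = -1583694751397/48330778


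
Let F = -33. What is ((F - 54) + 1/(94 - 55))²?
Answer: 11505664/1521 ≈ 7564.5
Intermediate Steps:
((F - 54) + 1/(94 - 55))² = ((-33 - 54) + 1/(94 - 55))² = (-87 + 1/39)² = (-3392/39)² = 11505664/1521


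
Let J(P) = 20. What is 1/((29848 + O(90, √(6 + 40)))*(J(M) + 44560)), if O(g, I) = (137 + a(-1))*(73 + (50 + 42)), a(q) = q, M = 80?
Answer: 1/2330999040 ≈ 4.2900e-10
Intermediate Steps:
O(g, I) = 22440 (O(g, I) = (137 - 1)*(73 + (50 + 42)) = 136*(73 + 92) = 136*165 = 22440)
1/((29848 + O(90, √(6 + 40)))*(J(M) + 44560)) = 1/((29848 + 22440)*(20 + 44560)) = 1/(52288*44580) = (1/52288)*(1/44580) = 1/2330999040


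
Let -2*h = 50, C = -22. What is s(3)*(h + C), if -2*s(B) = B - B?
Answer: 0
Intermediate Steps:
h = -25 (h = -1/2*50 = -25)
s(B) = 0 (s(B) = -(B - B)/2 = -1/2*0 = 0)
s(3)*(h + C) = 0*(-25 - 22) = 0*(-47) = 0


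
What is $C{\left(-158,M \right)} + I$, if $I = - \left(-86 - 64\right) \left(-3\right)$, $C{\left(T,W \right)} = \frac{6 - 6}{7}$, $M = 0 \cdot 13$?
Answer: $-450$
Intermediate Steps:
$M = 0$
$C{\left(T,W \right)} = 0$ ($C{\left(T,W \right)} = 0 \cdot \frac{1}{7} = 0$)
$I = -450$ ($I = - \left(-150\right) \left(-3\right) = \left(-1\right) 450 = -450$)
$C{\left(-158,M \right)} + I = 0 - 450 = -450$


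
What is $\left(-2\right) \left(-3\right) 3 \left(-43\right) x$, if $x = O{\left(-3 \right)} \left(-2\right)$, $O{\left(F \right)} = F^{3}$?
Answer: $-41796$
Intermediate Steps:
$x = 54$ ($x = \left(-3\right)^{3} \left(-2\right) = \left(-27\right) \left(-2\right) = 54$)
$\left(-2\right) \left(-3\right) 3 \left(-43\right) x = \left(-2\right) \left(-3\right) 3 \left(-43\right) 54 = 6 \cdot 3 \left(-43\right) 54 = 18 \left(-43\right) 54 = \left(-774\right) 54 = -41796$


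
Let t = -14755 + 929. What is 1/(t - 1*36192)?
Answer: -1/50018 ≈ -1.9993e-5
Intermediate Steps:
t = -13826
1/(t - 1*36192) = 1/(-13826 - 1*36192) = 1/(-13826 - 36192) = 1/(-50018) = -1/50018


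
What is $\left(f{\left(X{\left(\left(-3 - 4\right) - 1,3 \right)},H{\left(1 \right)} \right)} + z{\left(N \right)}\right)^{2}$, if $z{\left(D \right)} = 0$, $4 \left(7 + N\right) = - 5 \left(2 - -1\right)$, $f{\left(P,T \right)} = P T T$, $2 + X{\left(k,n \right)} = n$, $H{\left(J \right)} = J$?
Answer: $1$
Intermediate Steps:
$X{\left(k,n \right)} = -2 + n$
$f{\left(P,T \right)} = P T^{2}$
$N = - \frac{43}{4}$ ($N = -7 + \frac{\left(-5\right) \left(2 - -1\right)}{4} = -7 + \frac{\left(-5\right) \left(2 + 1\right)}{4} = -7 + \frac{\left(-5\right) 3}{4} = -7 + \frac{1}{4} \left(-15\right) = -7 - \frac{15}{4} = - \frac{43}{4} \approx -10.75$)
$\left(f{\left(X{\left(\left(-3 - 4\right) - 1,3 \right)},H{\left(1 \right)} \right)} + z{\left(N \right)}\right)^{2} = \left(\left(-2 + 3\right) 1^{2} + 0\right)^{2} = \left(1 \cdot 1 + 0\right)^{2} = \left(1 + 0\right)^{2} = 1^{2} = 1$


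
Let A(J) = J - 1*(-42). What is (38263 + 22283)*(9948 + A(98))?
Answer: 610788048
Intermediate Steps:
A(J) = 42 + J (A(J) = J + 42 = 42 + J)
(38263 + 22283)*(9948 + A(98)) = (38263 + 22283)*(9948 + (42 + 98)) = 60546*(9948 + 140) = 60546*10088 = 610788048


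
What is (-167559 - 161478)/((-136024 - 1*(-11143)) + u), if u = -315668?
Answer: 329037/440549 ≈ 0.74688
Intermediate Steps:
(-167559 - 161478)/((-136024 - 1*(-11143)) + u) = (-167559 - 161478)/((-136024 - 1*(-11143)) - 315668) = -329037/((-136024 + 11143) - 315668) = -329037/(-124881 - 315668) = -329037/(-440549) = -329037*(-1/440549) = 329037/440549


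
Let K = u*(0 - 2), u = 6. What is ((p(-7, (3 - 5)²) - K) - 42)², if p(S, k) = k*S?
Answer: 3364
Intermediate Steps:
p(S, k) = S*k
K = -12 (K = 6*(0 - 2) = 6*(-2) = -12)
((p(-7, (3 - 5)²) - K) - 42)² = ((-7*(3 - 5)² - 1*(-12)) - 42)² = ((-7*(-2)² + 12) - 42)² = ((-7*4 + 12) - 42)² = ((-28 + 12) - 42)² = (-16 - 42)² = (-58)² = 3364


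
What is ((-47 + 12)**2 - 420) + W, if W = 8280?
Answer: 9085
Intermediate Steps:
((-47 + 12)**2 - 420) + W = ((-47 + 12)**2 - 420) + 8280 = ((-35)**2 - 420) + 8280 = (1225 - 420) + 8280 = 805 + 8280 = 9085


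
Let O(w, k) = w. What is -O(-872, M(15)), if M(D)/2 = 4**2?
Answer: 872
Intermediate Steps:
M(D) = 32 (M(D) = 2*4**2 = 2*16 = 32)
-O(-872, M(15)) = -1*(-872) = 872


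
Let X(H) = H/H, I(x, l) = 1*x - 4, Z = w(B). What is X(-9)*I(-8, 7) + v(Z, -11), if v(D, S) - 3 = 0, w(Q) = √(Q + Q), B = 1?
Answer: -9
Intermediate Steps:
w(Q) = √2*√Q (w(Q) = √(2*Q) = √2*√Q)
Z = √2 (Z = √2*√1 = √2*1 = √2 ≈ 1.4142)
v(D, S) = 3 (v(D, S) = 3 + 0 = 3)
I(x, l) = -4 + x (I(x, l) = x - 4 = -4 + x)
X(H) = 1
X(-9)*I(-8, 7) + v(Z, -11) = 1*(-4 - 8) + 3 = 1*(-12) + 3 = -12 + 3 = -9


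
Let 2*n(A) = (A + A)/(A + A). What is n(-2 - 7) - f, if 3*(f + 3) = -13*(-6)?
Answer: -45/2 ≈ -22.500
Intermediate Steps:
f = 23 (f = -3 + (-13*(-6))/3 = -3 + (⅓)*78 = -3 + 26 = 23)
n(A) = ½ (n(A) = ((A + A)/(A + A))/2 = ((2*A)/((2*A)))/2 = ((2*A)*(1/(2*A)))/2 = (½)*1 = ½)
n(-2 - 7) - f = ½ - 1*23 = ½ - 23 = -45/2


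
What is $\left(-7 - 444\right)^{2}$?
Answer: $203401$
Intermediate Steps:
$\left(-7 - 444\right)^{2} = \left(-451\right)^{2} = 203401$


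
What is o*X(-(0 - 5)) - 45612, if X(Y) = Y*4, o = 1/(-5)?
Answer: -45616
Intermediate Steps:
o = -⅕ ≈ -0.20000
X(Y) = 4*Y
o*X(-(0 - 5)) - 45612 = -4*(-(0 - 5))/5 - 45612 = -4*(-1*(-5))/5 - 45612 = -4*5/5 - 45612 = -⅕*20 - 45612 = -4 - 45612 = -45616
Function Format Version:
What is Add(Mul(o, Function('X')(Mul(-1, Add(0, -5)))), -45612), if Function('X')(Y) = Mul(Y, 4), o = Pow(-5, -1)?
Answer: -45616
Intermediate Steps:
o = Rational(-1, 5) ≈ -0.20000
Function('X')(Y) = Mul(4, Y)
Add(Mul(o, Function('X')(Mul(-1, Add(0, -5)))), -45612) = Add(Mul(Rational(-1, 5), Mul(4, Mul(-1, Add(0, -5)))), -45612) = Add(Mul(Rational(-1, 5), Mul(4, Mul(-1, -5))), -45612) = Add(Mul(Rational(-1, 5), Mul(4, 5)), -45612) = Add(Mul(Rational(-1, 5), 20), -45612) = Add(-4, -45612) = -45616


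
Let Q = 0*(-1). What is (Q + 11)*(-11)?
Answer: -121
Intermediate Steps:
Q = 0
(Q + 11)*(-11) = (0 + 11)*(-11) = 11*(-11) = -121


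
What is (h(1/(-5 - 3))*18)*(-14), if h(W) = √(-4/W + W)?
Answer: -63*√510 ≈ -1422.7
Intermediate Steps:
h(W) = √(W - 4/W)
(h(1/(-5 - 3))*18)*(-14) = (√(1/(-5 - 3) - 4/(1/(-5 - 3)))*18)*(-14) = (√(1/(-8) - 4/(1/(-8)))*18)*(-14) = (√(-⅛ - 4/(-⅛))*18)*(-14) = (√(-⅛ - 4*(-8))*18)*(-14) = (√(-⅛ + 32)*18)*(-14) = (√(255/8)*18)*(-14) = ((√510/4)*18)*(-14) = (9*√510/2)*(-14) = -63*√510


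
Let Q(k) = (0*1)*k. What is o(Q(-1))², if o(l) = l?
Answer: 0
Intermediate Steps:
Q(k) = 0 (Q(k) = 0*k = 0)
o(Q(-1))² = 0² = 0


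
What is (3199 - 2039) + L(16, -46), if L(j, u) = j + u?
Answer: 1130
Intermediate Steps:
(3199 - 2039) + L(16, -46) = (3199 - 2039) + (16 - 46) = 1160 - 30 = 1130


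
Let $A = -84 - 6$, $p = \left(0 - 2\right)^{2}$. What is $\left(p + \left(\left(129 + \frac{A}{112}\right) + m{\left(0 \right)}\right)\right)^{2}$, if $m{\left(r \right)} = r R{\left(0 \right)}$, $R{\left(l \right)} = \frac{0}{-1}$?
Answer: $\frac{54804409}{3136} \approx 17476.0$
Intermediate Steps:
$R{\left(l \right)} = 0$ ($R{\left(l \right)} = 0 \left(-1\right) = 0$)
$p = 4$ ($p = \left(-2\right)^{2} = 4$)
$A = -90$ ($A = -84 - 6 = -90$)
$m{\left(r \right)} = 0$ ($m{\left(r \right)} = r 0 = 0$)
$\left(p + \left(\left(129 + \frac{A}{112}\right) + m{\left(0 \right)}\right)\right)^{2} = \left(4 + \left(\left(129 - \frac{90}{112}\right) + 0\right)\right)^{2} = \left(4 + \left(\left(129 - \frac{45}{56}\right) + 0\right)\right)^{2} = \left(4 + \left(\frac{7179}{56} + 0\right)\right)^{2} = \left(4 + \frac{7179}{56}\right)^{2} = \left(\frac{7403}{56}\right)^{2} = \frac{54804409}{3136}$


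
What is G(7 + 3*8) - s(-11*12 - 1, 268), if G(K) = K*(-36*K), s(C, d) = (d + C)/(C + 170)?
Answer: -1280187/37 ≈ -34600.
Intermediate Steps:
s(C, d) = (C + d)/(170 + C)
G(K) = -36*K**2
G(7 + 3*8) - s(-11*12 - 1, 268) = -36*(7 + 3*8)**2 - ((-11*12 - 1) + 268)/(170 + (-11*12 - 1)) = -36*(7 + 24)**2 - ((-132 - 1) + 268)/(170 + (-132 - 1)) = -36*31**2 - (-133 + 268)/(170 - 133) = -36*961 - 135/37 = -34596 - 135/37 = -1280187/37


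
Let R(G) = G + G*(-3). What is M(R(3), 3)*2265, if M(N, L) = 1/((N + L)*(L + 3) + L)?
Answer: -151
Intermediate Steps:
R(G) = -2*G (R(G) = G - 3*G = -2*G)
M(N, L) = 1/(L + (3 + L)*(L + N)) (M(N, L) = 1/((L + N)*(3 + L) + L) = 1/((3 + L)*(L + N) + L) = 1/(L + (3 + L)*(L + N)))
M(R(3), 3)*2265 = 2265/(3² + 3*(-2*3) + 4*3 + 3*(-2*3)) = 2265/(9 + 3*(-6) + 12 + 3*(-6)) = 2265/(9 - 18 + 12 - 18) = 2265/(-15) = -1/15*2265 = -151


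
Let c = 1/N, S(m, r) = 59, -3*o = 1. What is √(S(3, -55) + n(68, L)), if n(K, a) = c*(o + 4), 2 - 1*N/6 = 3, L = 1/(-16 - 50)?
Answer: √2102/6 ≈ 7.6413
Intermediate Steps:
o = -⅓ (o = -⅓*1 = -⅓ ≈ -0.33333)
L = -1/66 (L = 1/(-66) = -1/66 ≈ -0.015152)
N = -6 (N = 12 - 6*3 = 12 - 18 = -6)
c = -⅙ (c = 1/(-6) = 1*(-⅙) = -⅙ ≈ -0.16667)
n(K, a) = -11/18 (n(K, a) = -(-⅓ + 4)/6 = -⅙*11/3 = -11/18)
√(S(3, -55) + n(68, L)) = √(59 - 11/18) = √(1051/18) = √2102/6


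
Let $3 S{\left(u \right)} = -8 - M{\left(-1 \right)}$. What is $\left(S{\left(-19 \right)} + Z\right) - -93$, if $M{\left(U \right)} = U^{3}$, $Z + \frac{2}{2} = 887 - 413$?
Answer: $\frac{1691}{3} \approx 563.67$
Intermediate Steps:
$Z = 473$ ($Z = -1 + \left(887 - 413\right) = -1 + 474 = 473$)
$S{\left(u \right)} = - \frac{7}{3}$ ($S{\left(u \right)} = \frac{-8 - \left(-1\right)^{3}}{3} = \frac{-8 - -1}{3} = \frac{-8 + 1}{3} = \frac{1}{3} \left(-7\right) = - \frac{7}{3}$)
$\left(S{\left(-19 \right)} + Z\right) - -93 = \left(- \frac{7}{3} + 473\right) - -93 = \frac{1412}{3} + 93 = \frac{1691}{3}$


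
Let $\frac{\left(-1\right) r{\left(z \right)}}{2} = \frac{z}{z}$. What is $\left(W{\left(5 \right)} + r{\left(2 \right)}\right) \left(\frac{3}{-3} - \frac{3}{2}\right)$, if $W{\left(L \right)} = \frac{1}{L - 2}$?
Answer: $\frac{25}{6} \approx 4.1667$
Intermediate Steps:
$W{\left(L \right)} = \frac{1}{-2 + L}$
$r{\left(z \right)} = -2$ ($r{\left(z \right)} = - 2 \frac{z}{z} = \left(-2\right) 1 = -2$)
$\left(W{\left(5 \right)} + r{\left(2 \right)}\right) \left(\frac{3}{-3} - \frac{3}{2}\right) = \left(\frac{1}{-2 + 5} - 2\right) \left(\frac{3}{-3} - \frac{3}{2}\right) = \left(\frac{1}{3} - 2\right) \left(3 \left(- \frac{1}{3}\right) - \frac{3}{2}\right) = \left(\frac{1}{3} - 2\right) \left(-1 - \frac{3}{2}\right) = \left(- \frac{5}{3}\right) \left(- \frac{5}{2}\right) = \frac{25}{6}$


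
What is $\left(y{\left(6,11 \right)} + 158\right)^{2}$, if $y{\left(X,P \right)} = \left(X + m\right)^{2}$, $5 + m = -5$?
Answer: $30276$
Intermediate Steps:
$m = -10$ ($m = -5 - 5 = -10$)
$y{\left(X,P \right)} = \left(-10 + X\right)^{2}$ ($y{\left(X,P \right)} = \left(X - 10\right)^{2} = \left(-10 + X\right)^{2}$)
$\left(y{\left(6,11 \right)} + 158\right)^{2} = \left(\left(-10 + 6\right)^{2} + 158\right)^{2} = \left(\left(-4\right)^{2} + 158\right)^{2} = \left(16 + 158\right)^{2} = 174^{2} = 30276$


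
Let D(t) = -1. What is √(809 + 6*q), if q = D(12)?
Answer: √803 ≈ 28.337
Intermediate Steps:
q = -1
√(809 + 6*q) = √(809 + 6*(-1)) = √(809 - 6) = √803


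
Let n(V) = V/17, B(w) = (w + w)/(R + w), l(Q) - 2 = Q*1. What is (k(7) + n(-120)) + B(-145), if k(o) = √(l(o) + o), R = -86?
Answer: -7082/3927 ≈ -1.8034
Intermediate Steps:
l(Q) = 2 + Q (l(Q) = 2 + Q*1 = 2 + Q)
B(w) = 2*w/(-86 + w) (B(w) = (w + w)/(-86 + w) = (2*w)/(-86 + w) = 2*w/(-86 + w))
n(V) = V/17 (n(V) = V*(1/17) = V/17)
k(o) = √(2 + 2*o) (k(o) = √((2 + o) + o) = √(2 + 2*o))
(k(7) + n(-120)) + B(-145) = (√(2 + 2*7) + (1/17)*(-120)) + 2*(-145)/(-86 - 145) = (√(2 + 14) - 120/17) + 2*(-145)/(-231) = (√16 - 120/17) + 2*(-145)*(-1/231) = (4 - 120/17) + 290/231 = -52/17 + 290/231 = -7082/3927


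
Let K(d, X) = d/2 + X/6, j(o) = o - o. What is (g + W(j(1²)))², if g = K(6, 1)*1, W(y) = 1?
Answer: 625/36 ≈ 17.361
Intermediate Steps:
j(o) = 0
K(d, X) = d/2 + X/6 (K(d, X) = d*(½) + X*(⅙) = d/2 + X/6)
g = 19/6 (g = ((½)*6 + (⅙)*1)*1 = (3 + ⅙)*1 = (19/6)*1 = 19/6 ≈ 3.1667)
(g + W(j(1²)))² = (19/6 + 1)² = (25/6)² = 625/36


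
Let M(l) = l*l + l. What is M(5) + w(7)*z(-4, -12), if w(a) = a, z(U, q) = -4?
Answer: 2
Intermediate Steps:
M(l) = l + l**2 (M(l) = l**2 + l = l + l**2)
M(5) + w(7)*z(-4, -12) = 5*(1 + 5) + 7*(-4) = 5*6 - 28 = 30 - 28 = 2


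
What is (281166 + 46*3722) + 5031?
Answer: 457409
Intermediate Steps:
(281166 + 46*3722) + 5031 = (281166 + 171212) + 5031 = 452378 + 5031 = 457409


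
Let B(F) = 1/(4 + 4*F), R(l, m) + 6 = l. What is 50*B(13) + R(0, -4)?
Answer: -143/28 ≈ -5.1071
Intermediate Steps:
R(l, m) = -6 + l
50*B(13) + R(0, -4) = 50*(1/(4*(1 + 13))) + (-6 + 0) = 50*((1/4)/14) - 6 = 50*((1/4)*(1/14)) - 6 = 50*(1/56) - 6 = 25/28 - 6 = -143/28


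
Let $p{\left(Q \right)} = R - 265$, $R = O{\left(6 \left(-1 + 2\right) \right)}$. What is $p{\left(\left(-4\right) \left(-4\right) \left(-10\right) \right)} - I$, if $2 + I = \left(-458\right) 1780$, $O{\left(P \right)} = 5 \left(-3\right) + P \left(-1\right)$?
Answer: $814956$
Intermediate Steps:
$O{\left(P \right)} = -15 - P$
$R = -21$ ($R = -15 - 6 \left(-1 + 2\right) = -15 - 6 \cdot 1 = -15 - 6 = -21$)
$p{\left(Q \right)} = -286$ ($p{\left(Q \right)} = -21 - 265 = -286$)
$I = -815242$ ($I = -2 - 815240 = -815242$)
$p{\left(\left(-4\right) \left(-4\right) \left(-10\right) \right)} - I = -286 - -815242 = -286 + 815242 = 814956$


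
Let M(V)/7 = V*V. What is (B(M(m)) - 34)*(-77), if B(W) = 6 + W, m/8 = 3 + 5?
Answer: -2205588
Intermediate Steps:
m = 64 (m = 8*(3 + 5) = 8*8 = 64)
M(V) = 7*V² (M(V) = 7*(V*V) = 7*V²)
(B(M(m)) - 34)*(-77) = ((6 + 7*64²) - 34)*(-77) = ((6 + 7*4096) - 34)*(-77) = ((6 + 28672) - 34)*(-77) = (28678 - 34)*(-77) = 28644*(-77) = -2205588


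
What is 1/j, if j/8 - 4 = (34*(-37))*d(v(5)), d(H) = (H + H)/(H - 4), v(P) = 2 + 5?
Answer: -3/140800 ≈ -2.1307e-5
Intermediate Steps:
v(P) = 7
d(H) = 2*H/(-4 + H) (d(H) = (2*H)/(-4 + H) = 2*H/(-4 + H))
j = -140800/3 (j = 32 + 8*((34*(-37))*(2*7/(-4 + 7))) = 32 + 8*(-2516*7/3) = 32 + 8*(-1258*14/3) = 32 + 8*(-17612/3) = 32 - 140896/3 = -140800/3 ≈ -46933.)
1/j = 1/(-140800/3) = -3/140800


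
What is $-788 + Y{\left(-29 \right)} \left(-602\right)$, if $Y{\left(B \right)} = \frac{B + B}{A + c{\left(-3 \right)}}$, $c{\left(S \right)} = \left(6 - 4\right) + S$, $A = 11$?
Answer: $\frac{13518}{5} \approx 2703.6$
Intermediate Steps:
$c{\left(S \right)} = 2 + S$
$Y{\left(B \right)} = \frac{B}{5}$ ($Y{\left(B \right)} = \frac{B + B}{11 + \left(2 - 3\right)} = \frac{2 B}{11 - 1} = \frac{2 B}{10} = 2 B \frac{1}{10} = \frac{B}{5}$)
$-788 + Y{\left(-29 \right)} \left(-602\right) = -788 + \frac{1}{5} \left(-29\right) \left(-602\right) = -788 - - \frac{17458}{5} = -788 + \frac{17458}{5} = \frac{13518}{5}$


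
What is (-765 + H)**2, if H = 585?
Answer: 32400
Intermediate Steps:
(-765 + H)**2 = (-765 + 585)**2 = (-180)**2 = 32400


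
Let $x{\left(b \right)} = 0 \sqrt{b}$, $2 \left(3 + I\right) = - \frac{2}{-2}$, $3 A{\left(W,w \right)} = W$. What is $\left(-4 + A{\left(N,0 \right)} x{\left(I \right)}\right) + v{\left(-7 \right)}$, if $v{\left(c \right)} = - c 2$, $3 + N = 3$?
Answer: $10$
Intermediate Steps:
$N = 0$ ($N = -3 + 3 = 0$)
$A{\left(W,w \right)} = \frac{W}{3}$
$v{\left(c \right)} = - 2 c$
$I = - \frac{5}{2}$ ($I = -3 + \frac{\left(-2\right) \frac{1}{-2}}{2} = -3 + \frac{\left(-2\right) \left(- \frac{1}{2}\right)}{2} = -3 + \frac{1}{2} \cdot 1 = -3 + \frac{1}{2} = - \frac{5}{2} \approx -2.5$)
$x{\left(b \right)} = 0$
$\left(-4 + A{\left(N,0 \right)} x{\left(I \right)}\right) + v{\left(-7 \right)} = \left(-4 + \frac{1}{3} \cdot 0 \cdot 0\right) - -14 = \left(-4 + 0 \cdot 0\right) + 14 = \left(-4 + 0\right) + 14 = -4 + 14 = 10$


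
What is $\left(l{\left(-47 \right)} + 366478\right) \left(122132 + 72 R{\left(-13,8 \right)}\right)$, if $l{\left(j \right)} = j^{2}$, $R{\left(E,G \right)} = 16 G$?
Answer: $48426300076$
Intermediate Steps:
$\left(l{\left(-47 \right)} + 366478\right) \left(122132 + 72 R{\left(-13,8 \right)}\right) = \left(\left(-47\right)^{2} + 366478\right) \left(122132 + 72 \cdot 16 \cdot 8\right) = \left(2209 + 366478\right) \left(122132 + 72 \cdot 128\right) = 368687 \left(122132 + 9216\right) = 368687 \cdot 131348 = 48426300076$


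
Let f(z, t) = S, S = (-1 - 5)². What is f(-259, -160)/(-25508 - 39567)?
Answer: -36/65075 ≈ -0.00055321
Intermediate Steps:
S = 36 (S = (-6)² = 36)
f(z, t) = 36
f(-259, -160)/(-25508 - 39567) = 36/(-25508 - 39567) = 36/(-65075) = 36*(-1/65075) = -36/65075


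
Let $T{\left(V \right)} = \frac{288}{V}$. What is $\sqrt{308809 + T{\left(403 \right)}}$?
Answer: $\frac{11 \sqrt{414491545}}{403} \approx 555.71$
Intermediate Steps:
$\sqrt{308809 + T{\left(403 \right)}} = \sqrt{308809 + \frac{288}{403}} = \sqrt{\frac{124450315}{403}} = \frac{11 \sqrt{414491545}}{403}$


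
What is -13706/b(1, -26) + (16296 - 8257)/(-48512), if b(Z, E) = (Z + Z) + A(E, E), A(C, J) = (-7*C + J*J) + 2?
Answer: -335917545/20908672 ≈ -16.066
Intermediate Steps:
A(C, J) = 2 + J² - 7*C (A(C, J) = (-7*C + J²) + 2 = (J² - 7*C) + 2 = 2 + J² - 7*C)
b(Z, E) = 2 + E² - 7*E + 2*Z (b(Z, E) = (Z + Z) + (2 + E² - 7*E) = 2*Z + (2 + E² - 7*E) = 2 + E² - 7*E + 2*Z)
-13706/b(1, -26) + (16296 - 8257)/(-48512) = -13706/(2 + (-26)² - 7*(-26) + 2*1) + (16296 - 8257)/(-48512) = -13706/(2 + 676 + 182 + 2) + 8039*(-1/48512) = -13706/862 - 8039/48512 = -13706*1/862 - 8039/48512 = -6853/431 - 8039/48512 = -335917545/20908672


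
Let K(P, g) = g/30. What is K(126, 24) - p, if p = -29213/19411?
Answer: 223709/97055 ≈ 2.3050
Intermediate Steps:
K(P, g) = g/30 (K(P, g) = g*(1/30) = g/30)
p = -29213/19411 (p = -29213*1/19411 = -29213/19411 ≈ -1.5050)
K(126, 24) - p = (1/30)*24 - 1*(-29213/19411) = 4/5 + 29213/19411 = 223709/97055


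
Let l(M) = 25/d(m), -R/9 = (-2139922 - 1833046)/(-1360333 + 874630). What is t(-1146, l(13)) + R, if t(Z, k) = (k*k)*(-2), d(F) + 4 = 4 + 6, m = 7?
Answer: -35080933/323802 ≈ -108.34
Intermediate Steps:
d(F) = 6 (d(F) = -4 + (4 + 6) = -4 + 10 = 6)
R = -3972968/53967 (R = -9*(-2139922 - 1833046)/(-1360333 + 874630) = -(-35756712)/(-485703) = -(-35756712)*(-1)/485703 = -9*3972968/485703 = -3972968/53967 ≈ -73.618)
l(M) = 25/6
t(Z, k) = -2*k² (t(Z, k) = k²*(-2) = -2*k²)
t(-1146, l(13)) + R = -2*(25/6)² - 3972968/53967 = -2*625/36 - 3972968/53967 = -625/18 - 3972968/53967 = -35080933/323802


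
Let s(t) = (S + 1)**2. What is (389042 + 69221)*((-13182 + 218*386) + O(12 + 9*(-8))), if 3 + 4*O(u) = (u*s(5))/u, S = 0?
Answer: 65041725853/2 ≈ 3.2521e+10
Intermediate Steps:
s(t) = 1 (s(t) = (0 + 1)**2 = 1**2 = 1)
O(u) = -1/2 (O(u) = -3/4 + ((u*1)/u)/4 = -3/4 + (u/u)/4 = -3/4 + (1/4)*1 = -3/4 + 1/4 = -1/2)
(389042 + 69221)*((-13182 + 218*386) + O(12 + 9*(-8))) = (389042 + 69221)*((-13182 + 218*386) - 1/2) = 458263*((-13182 + 84148) - 1/2) = 458263*(70966 - 1/2) = 458263*(141931/2) = 65041725853/2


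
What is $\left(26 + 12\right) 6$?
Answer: $228$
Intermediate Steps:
$\left(26 + 12\right) 6 = 38 \cdot 6 = 228$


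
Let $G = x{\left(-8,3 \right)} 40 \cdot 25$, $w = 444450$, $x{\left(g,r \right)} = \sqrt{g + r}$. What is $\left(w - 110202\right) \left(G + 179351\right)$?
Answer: $59947713048 + 334248000 i \sqrt{5} \approx 5.9948 \cdot 10^{10} + 7.474 \cdot 10^{8} i$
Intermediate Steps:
$G = 1000 i \sqrt{5}$ ($G = \sqrt{-8 + 3} \cdot 40 \cdot 25 = \sqrt{-5} \cdot 40 \cdot 25 = i \sqrt{5} \cdot 40 \cdot 25 = 40 i \sqrt{5} \cdot 25 = 1000 i \sqrt{5} \approx 2236.1 i$)
$\left(w - 110202\right) \left(G + 179351\right) = \left(444450 - 110202\right) \left(1000 i \sqrt{5} + 179351\right) = 334248 \left(179351 + 1000 i \sqrt{5}\right) = 59947713048 + 334248000 i \sqrt{5}$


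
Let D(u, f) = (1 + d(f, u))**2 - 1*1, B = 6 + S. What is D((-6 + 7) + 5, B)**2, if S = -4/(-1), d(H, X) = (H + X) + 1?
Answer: 104329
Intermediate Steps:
d(H, X) = 1 + H + X
S = 4 (S = -4*(-1) = 4)
B = 10 (B = 6 + 4 = 10)
D(u, f) = -1 + (2 + f + u)**2 (D(u, f) = (1 + (1 + f + u))**2 - 1*1 = (2 + f + u)**2 - 1 = -1 + (2 + f + u)**2)
D((-6 + 7) + 5, B)**2 = (-1 + (2 + 10 + ((-6 + 7) + 5))**2)**2 = (-1 + (2 + 10 + (1 + 5))**2)**2 = (-1 + (2 + 10 + 6)**2)**2 = (-1 + 18**2)**2 = (-1 + 324)**2 = 323**2 = 104329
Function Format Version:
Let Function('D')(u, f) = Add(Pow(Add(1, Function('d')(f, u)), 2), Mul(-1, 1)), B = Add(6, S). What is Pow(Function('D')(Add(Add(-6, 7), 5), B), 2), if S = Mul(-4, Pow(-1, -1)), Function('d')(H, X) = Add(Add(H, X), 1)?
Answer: 104329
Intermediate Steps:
Function('d')(H, X) = Add(1, H, X)
S = 4 (S = Mul(-4, -1) = 4)
B = 10 (B = Add(6, 4) = 10)
Function('D')(u, f) = Add(-1, Pow(Add(2, f, u), 2)) (Function('D')(u, f) = Add(Pow(Add(1, Add(1, f, u)), 2), Mul(-1, 1)) = Add(Pow(Add(2, f, u), 2), -1) = Add(-1, Pow(Add(2, f, u), 2)))
Pow(Function('D')(Add(Add(-6, 7), 5), B), 2) = Pow(Add(-1, Pow(Add(2, 10, Add(Add(-6, 7), 5)), 2)), 2) = Pow(Add(-1, Pow(Add(2, 10, Add(1, 5)), 2)), 2) = Pow(Add(-1, Pow(Add(2, 10, 6), 2)), 2) = Pow(Add(-1, Pow(18, 2)), 2) = Pow(Add(-1, 324), 2) = Pow(323, 2) = 104329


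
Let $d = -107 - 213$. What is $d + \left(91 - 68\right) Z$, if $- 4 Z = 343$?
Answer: $- \frac{9169}{4} \approx -2292.3$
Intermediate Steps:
$Z = - \frac{343}{4}$ ($Z = \left(- \frac{1}{4}\right) 343 = - \frac{343}{4} \approx -85.75$)
$d = -320$
$d + \left(91 - 68\right) Z = -320 + \left(91 - 68\right) \left(- \frac{343}{4}\right) = -320 + 23 \left(- \frac{343}{4}\right) = -320 - \frac{7889}{4} = - \frac{9169}{4}$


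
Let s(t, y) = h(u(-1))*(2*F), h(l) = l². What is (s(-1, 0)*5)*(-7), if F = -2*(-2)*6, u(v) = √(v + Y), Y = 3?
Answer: -3360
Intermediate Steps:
u(v) = √(3 + v) (u(v) = √(v + 3) = √(3 + v))
F = 24 (F = 4*6 = 24)
s(t, y) = 96 (s(t, y) = (√(3 - 1))²*(2*24) = (√2)²*48 = 2*48 = 96)
(s(-1, 0)*5)*(-7) = (96*5)*(-7) = 480*(-7) = -3360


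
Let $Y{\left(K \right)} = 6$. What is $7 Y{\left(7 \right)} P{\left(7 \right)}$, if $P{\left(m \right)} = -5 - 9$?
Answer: $-588$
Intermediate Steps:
$P{\left(m \right)} = -14$ ($P{\left(m \right)} = -5 - 9 = -14$)
$7 Y{\left(7 \right)} P{\left(7 \right)} = 7 \cdot 6 \left(-14\right) = 42 \left(-14\right) = -588$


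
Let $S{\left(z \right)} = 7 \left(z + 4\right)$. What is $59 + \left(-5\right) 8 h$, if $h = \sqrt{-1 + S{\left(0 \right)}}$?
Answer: $59 - 120 \sqrt{3} \approx -148.85$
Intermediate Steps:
$S{\left(z \right)} = 28 + 7 z$ ($S{\left(z \right)} = 7 \left(4 + z\right) = 28 + 7 z$)
$h = 3 \sqrt{3}$ ($h = \sqrt{-1 + \left(28 + 7 \cdot 0\right)} = \sqrt{-1 + \left(28 + 0\right)} = \sqrt{-1 + 28} = \sqrt{27} = 3 \sqrt{3} \approx 5.1962$)
$59 + \left(-5\right) 8 h = 59 + \left(-5\right) 8 \cdot 3 \sqrt{3} = 59 - 40 \cdot 3 \sqrt{3} = 59 - 120 \sqrt{3}$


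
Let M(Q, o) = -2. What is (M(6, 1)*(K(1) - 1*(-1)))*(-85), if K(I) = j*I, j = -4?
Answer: -510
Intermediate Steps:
K(I) = -4*I
(M(6, 1)*(K(1) - 1*(-1)))*(-85) = -2*(-4*1 - 1*(-1))*(-85) = -2*(-4 + 1)*(-85) = -2*(-3)*(-85) = 6*(-85) = -510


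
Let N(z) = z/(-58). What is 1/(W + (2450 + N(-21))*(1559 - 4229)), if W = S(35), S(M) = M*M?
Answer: -29/189696010 ≈ -1.5288e-7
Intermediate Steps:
S(M) = M²
N(z) = -z/58 (N(z) = z*(-1/58) = -z/58)
W = 1225 (W = 35² = 1225)
1/(W + (2450 + N(-21))*(1559 - 4229)) = 1/(1225 + (2450 - 1/58*(-21))*(1559 - 4229)) = 1/(1225 + (2450 + 21/58)*(-2670)) = 1/(1225 + (142121/58)*(-2670)) = 1/(1225 - 189731535/29) = 1/(-189696010/29) = -29/189696010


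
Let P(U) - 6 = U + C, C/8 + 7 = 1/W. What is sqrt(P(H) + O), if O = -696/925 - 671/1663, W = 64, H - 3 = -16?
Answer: I*sqrt(96970063600158)/1230620 ≈ 8.0019*I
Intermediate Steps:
H = -13 (H = 3 - 16 = -13)
O = -1778123/1538275 (O = -696*1/925 - 671*1/1663 = -696/925 - 671/1663 = -1778123/1538275 ≈ -1.1559)
C = -447/8 (C = -56 + 8/64 = -56 + 8*(1/64) = -56 + 1/8 = -447/8 ≈ -55.875)
P(U) = -399/8 + U (P(U) = 6 + (U - 447/8) = 6 + (-447/8 + U) = -399/8 + U)
sqrt(P(H) + O) = sqrt((-399/8 - 13) - 1778123/1538275) = sqrt(-503/8 - 1778123/1538275) = sqrt(-787977309/12306200) = I*sqrt(96970063600158)/1230620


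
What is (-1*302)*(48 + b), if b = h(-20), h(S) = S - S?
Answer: -14496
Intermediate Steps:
h(S) = 0
b = 0
(-1*302)*(48 + b) = (-1*302)*(48 + 0) = -302*48 = -14496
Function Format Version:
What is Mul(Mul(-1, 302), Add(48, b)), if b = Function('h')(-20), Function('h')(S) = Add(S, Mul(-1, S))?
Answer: -14496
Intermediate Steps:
Function('h')(S) = 0
b = 0
Mul(Mul(-1, 302), Add(48, b)) = Mul(Mul(-1, 302), Add(48, 0)) = Mul(-302, 48) = -14496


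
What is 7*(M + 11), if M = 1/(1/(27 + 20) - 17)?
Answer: 8731/114 ≈ 76.588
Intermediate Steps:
M = -47/798 (M = 1/(1/47 - 17) = 1/(-798/47) = -47/798 ≈ -0.058897)
7*(M + 11) = 7*(-47/798 + 11) = 7*(8731/798) = 8731/114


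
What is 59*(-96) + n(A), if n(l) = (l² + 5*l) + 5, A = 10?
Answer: -5509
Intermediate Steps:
n(l) = 5 + l² + 5*l
59*(-96) + n(A) = 59*(-96) + (5 + 10² + 5*10) = -5664 + (5 + 100 + 50) = -5664 + 155 = -5509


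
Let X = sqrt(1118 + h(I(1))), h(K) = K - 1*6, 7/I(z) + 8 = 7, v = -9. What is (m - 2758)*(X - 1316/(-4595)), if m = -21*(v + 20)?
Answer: -3933524/4595 - 2989*sqrt(1105) ≈ -1.0022e+5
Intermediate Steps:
I(z) = -7 (I(z) = 7/(-8 + 7) = 7/(-1) = 7*(-1) = -7)
h(K) = -6 + K (h(K) = K - 6 = -6 + K)
X = sqrt(1105) (X = sqrt(1118 + (-6 - 7)) = sqrt(1118 - 13) = sqrt(1105) ≈ 33.242)
m = -231 (m = -21*(-9 + 20) = -21*11 = -231)
(m - 2758)*(X - 1316/(-4595)) = (-231 - 2758)*(sqrt(1105) - 1316/(-4595)) = -2989*(sqrt(1105) - 1316*(-1/4595)) = -2989*(sqrt(1105) + 1316/4595) = -2989*(1316/4595 + sqrt(1105)) = -3933524/4595 - 2989*sqrt(1105)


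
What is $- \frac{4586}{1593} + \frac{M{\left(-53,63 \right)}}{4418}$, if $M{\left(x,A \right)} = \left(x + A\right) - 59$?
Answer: $- \frac{20339005}{7037874} \approx -2.8899$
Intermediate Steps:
$M{\left(x,A \right)} = -59 + A + x$ ($M{\left(x,A \right)} = \left(A + x\right) - 59 = -59 + A + x$)
$- \frac{4586}{1593} + \frac{M{\left(-53,63 \right)}}{4418} = - \frac{4586}{1593} + \frac{-59 + 63 - 53}{4418} = \left(-4586\right) \frac{1}{1593} - \frac{49}{4418} = - \frac{4586}{1593} - \frac{49}{4418} = - \frac{20339005}{7037874}$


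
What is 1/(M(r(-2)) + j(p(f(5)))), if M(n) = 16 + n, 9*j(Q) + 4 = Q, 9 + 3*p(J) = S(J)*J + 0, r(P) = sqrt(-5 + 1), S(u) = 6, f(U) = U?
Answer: 147/2437 - 18*I/2437 ≈ 0.06032 - 0.0073861*I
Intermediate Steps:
r(P) = 2*I (r(P) = sqrt(-4) = 2*I)
p(J) = -3 + 2*J (p(J) = -3 + (6*J + 0)/3 = -3 + (6*J)/3 = -3 + 2*J)
j(Q) = -4/9 + Q/9
1/(M(r(-2)) + j(p(f(5)))) = 1/((16 + 2*I) + (-4/9 + (-3 + 2*5)/9)) = 1/((16 + 2*I) + (-4/9 + (-3 + 10)/9)) = 1/((16 + 2*I) + (-4/9 + (1/9)*7)) = 1/((16 + 2*I) + (-4/9 + 7/9)) = 1/((16 + 2*I) + 1/3) = 1/(49/3 + 2*I) = 9*(49/3 - 2*I)/2437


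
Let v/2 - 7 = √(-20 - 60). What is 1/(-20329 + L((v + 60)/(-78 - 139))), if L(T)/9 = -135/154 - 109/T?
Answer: 77*(-4*√5 + 37*I)/(2*(-24872017*I + 3131881*√5)) ≈ -5.6678e-5 + 2.1135e-6*I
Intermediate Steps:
v = 14 + 8*I*√5 (v = 14 + 2*√(-20 - 60) = 14 + 2*√(-80) = 14 + 2*(4*I*√5) = 14 + 8*I*√5 ≈ 14.0 + 17.889*I)
L(T) = -1215/154 - 981/T (L(T) = 9*(-135/154 - 109/T) = -1215/154 - 981/T)
1/(-20329 + L((v + 60)/(-78 - 139))) = 1/(-20329 + (-1215/154 - 981*(-78 - 139)/((14 + 8*I*√5) + 60))) = 1/(-20329 + (-1215/154 - 981*(-217/(74 + 8*I*√5)))) = 1/(-20329 + (-1215/154 - 981/(-74/217 - 8*I*√5/217))) = 1/(-3131881/154 - 981/(-74/217 - 8*I*√5/217))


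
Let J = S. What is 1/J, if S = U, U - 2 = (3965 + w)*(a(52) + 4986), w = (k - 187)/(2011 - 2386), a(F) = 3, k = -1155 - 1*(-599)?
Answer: 125/2473908984 ≈ 5.0527e-8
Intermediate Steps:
k = -556 (k = -1155 + 599 = -556)
w = 743/375 (w = (-556 - 187)/(2011 - 2386) = -743/(-375) = -743*(-1/375) = 743/375 ≈ 1.9813)
U = 2473908984/125 (U = 2 + (3965 + 743/375)*(3 + 4986) = 2 + (1487618/375)*4989 = 2 + 2473908734/125 = 2473908984/125 ≈ 1.9791e+7)
S = 2473908984/125 ≈ 1.9791e+7
J = 2473908984/125 ≈ 1.9791e+7
1/J = 1/(2473908984/125) = 125/2473908984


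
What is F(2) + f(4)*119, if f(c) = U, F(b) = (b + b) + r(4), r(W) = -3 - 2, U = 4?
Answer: 475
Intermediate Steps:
r(W) = -5
F(b) = -5 + 2*b (F(b) = (b + b) - 5 = 2*b - 5 = -5 + 2*b)
f(c) = 4
F(2) + f(4)*119 = (-5 + 2*2) + 4*119 = (-5 + 4) + 476 = -1 + 476 = 475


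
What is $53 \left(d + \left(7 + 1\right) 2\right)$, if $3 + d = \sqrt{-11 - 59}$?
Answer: $689 + 53 i \sqrt{70} \approx 689.0 + 443.43 i$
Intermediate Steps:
$d = -3 + i \sqrt{70}$ ($d = -3 + \sqrt{-11 - 59} = -3 + \sqrt{-70} = -3 + i \sqrt{70} \approx -3.0 + 8.3666 i$)
$53 \left(d + \left(7 + 1\right) 2\right) = 53 \left(\left(-3 + i \sqrt{70}\right) + \left(7 + 1\right) 2\right) = 53 \left(\left(-3 + i \sqrt{70}\right) + 8 \cdot 2\right) = 53 \left(\left(-3 + i \sqrt{70}\right) + 16\right) = 53 \left(13 + i \sqrt{70}\right) = 689 + 53 i \sqrt{70}$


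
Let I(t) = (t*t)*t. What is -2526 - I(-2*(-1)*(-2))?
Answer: -2462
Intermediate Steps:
I(t) = t**3 (I(t) = t**2*t = t**3)
-2526 - I(-2*(-1)*(-2)) = -2526 - (-2*(-1)*(-2))**3 = -2526 - (2*(-2))**3 = -2526 - 1*(-4)**3 = -2526 - 1*(-64) = -2526 + 64 = -2462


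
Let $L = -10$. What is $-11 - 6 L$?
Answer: $49$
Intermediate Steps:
$-11 - 6 L = -11 - -60 = -11 + 60 = 49$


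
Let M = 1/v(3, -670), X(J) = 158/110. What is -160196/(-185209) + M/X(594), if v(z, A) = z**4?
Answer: 1035280699/1185152391 ≈ 0.87354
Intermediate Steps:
X(J) = 79/55 (X(J) = 158*(1/110) = 79/55)
M = 1/81 (M = 1/(3**4) = 1/81 ≈ 0.012346)
-160196/(-185209) + M/X(594) = -160196/(-185209) + 1/(81*(79/55)) = -160196*(-1/185209) + (1/81)*(55/79) = 160196/185209 + 55/6399 = 1035280699/1185152391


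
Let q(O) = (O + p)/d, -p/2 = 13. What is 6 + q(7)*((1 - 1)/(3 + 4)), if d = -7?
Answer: 6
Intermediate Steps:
p = -26 (p = -2*13 = -26)
q(O) = 26/7 - O/7 (q(O) = (O - 26)/(-7) = (-26 + O)*(-⅐) = 26/7 - O/7)
6 + q(7)*((1 - 1)/(3 + 4)) = 6 + (26/7 - ⅐*7)*((1 - 1)/(3 + 4)) = 6 + (26/7 - 1)*(0/7) = 6 + 19*((⅐)*0)/7 = 6 + (19/7)*0 = 6 + 0 = 6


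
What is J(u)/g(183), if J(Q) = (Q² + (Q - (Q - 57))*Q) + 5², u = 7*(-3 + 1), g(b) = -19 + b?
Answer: -577/164 ≈ -3.5183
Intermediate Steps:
u = -14 (u = 7*(-2) = -14)
J(Q) = 25 + Q² + 57*Q (J(Q) = (Q² + (Q - (-57 + Q))*Q) + 25 = (Q² + (Q + (57 - Q))*Q) + 25 = (Q² + 57*Q) + 25 = 25 + Q² + 57*Q)
J(u)/g(183) = (25 + (-14)² + 57*(-14))/(-19 + 183) = (25 + 196 - 798)/164 = -577*1/164 = -577/164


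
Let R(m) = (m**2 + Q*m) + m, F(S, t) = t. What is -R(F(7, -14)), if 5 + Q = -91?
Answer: -1526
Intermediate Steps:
Q = -96 (Q = -5 - 91 = -96)
R(m) = m**2 - 95*m (R(m) = (m**2 - 96*m) + m = m**2 - 95*m)
-R(F(7, -14)) = -(-14)*(-95 - 14) = -(-14)*(-109) = -1*1526 = -1526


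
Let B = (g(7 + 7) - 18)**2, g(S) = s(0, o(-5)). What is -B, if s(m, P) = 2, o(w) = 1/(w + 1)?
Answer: -256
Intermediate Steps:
o(w) = 1/(1 + w)
g(S) = 2
B = 256 (B = (2 - 18)**2 = (-16)**2 = 256)
-B = -1*256 = -256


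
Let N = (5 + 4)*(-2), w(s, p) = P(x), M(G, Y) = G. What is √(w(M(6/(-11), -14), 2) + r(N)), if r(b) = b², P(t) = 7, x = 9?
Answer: √331 ≈ 18.193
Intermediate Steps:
w(s, p) = 7
N = -18 (N = 9*(-2) = -18)
√(w(M(6/(-11), -14), 2) + r(N)) = √(7 + (-18)²) = √(7 + 324) = √331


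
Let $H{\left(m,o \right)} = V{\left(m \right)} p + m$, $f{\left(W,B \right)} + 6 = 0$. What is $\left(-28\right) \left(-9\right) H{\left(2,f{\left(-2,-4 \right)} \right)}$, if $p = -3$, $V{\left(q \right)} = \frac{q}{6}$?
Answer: $252$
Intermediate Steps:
$f{\left(W,B \right)} = -6$ ($f{\left(W,B \right)} = -6 + 0 = -6$)
$V{\left(q \right)} = \frac{q}{6}$ ($V{\left(q \right)} = q \frac{1}{6} = \frac{q}{6}$)
$H{\left(m,o \right)} = \frac{m}{2}$ ($H{\left(m,o \right)} = \frac{m}{6} \left(-3\right) + m = - \frac{m}{2} + m = \frac{m}{2}$)
$\left(-28\right) \left(-9\right) H{\left(2,f{\left(-2,-4 \right)} \right)} = \left(-28\right) \left(-9\right) \frac{1}{2} \cdot 2 = 252 \cdot 1 = 252$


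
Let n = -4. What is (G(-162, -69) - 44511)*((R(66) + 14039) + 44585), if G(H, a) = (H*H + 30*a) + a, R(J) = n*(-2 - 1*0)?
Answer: -1196444592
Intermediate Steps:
R(J) = 8 (R(J) = -4*(-2 - 1*0) = -4*(-2 + 0) = -4*(-2) = 8)
G(H, a) = H² + 31*a (G(H, a) = (H² + 30*a) + a = H² + 31*a)
(G(-162, -69) - 44511)*((R(66) + 14039) + 44585) = (((-162)² + 31*(-69)) - 44511)*((8 + 14039) + 44585) = ((26244 - 2139) - 44511)*(14047 + 44585) = (24105 - 44511)*58632 = -20406*58632 = -1196444592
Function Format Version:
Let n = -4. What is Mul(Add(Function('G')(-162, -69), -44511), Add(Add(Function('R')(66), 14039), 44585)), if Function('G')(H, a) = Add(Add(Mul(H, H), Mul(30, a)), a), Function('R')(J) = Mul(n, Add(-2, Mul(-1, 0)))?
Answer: -1196444592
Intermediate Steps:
Function('R')(J) = 8 (Function('R')(J) = Mul(-4, Add(-2, Mul(-1, 0))) = Mul(-4, Add(-2, 0)) = Mul(-4, -2) = 8)
Function('G')(H, a) = Add(Pow(H, 2), Mul(31, a)) (Function('G')(H, a) = Add(Add(Pow(H, 2), Mul(30, a)), a) = Add(Pow(H, 2), Mul(31, a)))
Mul(Add(Function('G')(-162, -69), -44511), Add(Add(Function('R')(66), 14039), 44585)) = Mul(Add(Add(Pow(-162, 2), Mul(31, -69)), -44511), Add(Add(8, 14039), 44585)) = Mul(Add(Add(26244, -2139), -44511), Add(14047, 44585)) = Mul(Add(24105, -44511), 58632) = Mul(-20406, 58632) = -1196444592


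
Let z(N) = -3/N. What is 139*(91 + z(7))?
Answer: 88126/7 ≈ 12589.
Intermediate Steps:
139*(91 + z(7)) = 139*(91 - 3/7) = 139*(634/7) = 88126/7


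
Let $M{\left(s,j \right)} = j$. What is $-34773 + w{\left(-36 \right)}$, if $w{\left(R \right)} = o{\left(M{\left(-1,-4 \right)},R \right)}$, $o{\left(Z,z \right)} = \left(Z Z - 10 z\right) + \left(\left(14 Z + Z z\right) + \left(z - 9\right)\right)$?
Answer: $-34354$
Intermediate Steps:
$o{\left(Z,z \right)} = -9 + Z^{2} - 9 z + 14 Z + Z z$ ($o{\left(Z,z \right)} = \left(Z^{2} - 10 z\right) + \left(\left(14 Z + Z z\right) + \left(-9 + z\right)\right) = \left(Z^{2} - 10 z\right) + \left(-9 + z + 14 Z + Z z\right) = -9 + Z^{2} - 9 z + 14 Z + Z z$)
$w{\left(R \right)} = -49 - 13 R$ ($w{\left(R \right)} = -9 + \left(-4\right)^{2} - 9 R + 14 \left(-4\right) - 4 R = -9 + 16 - 9 R - 56 - 4 R = -49 - 13 R$)
$-34773 + w{\left(-36 \right)} = -34773 - -419 = -34773 + \left(-49 + 468\right) = -34773 + 419 = -34354$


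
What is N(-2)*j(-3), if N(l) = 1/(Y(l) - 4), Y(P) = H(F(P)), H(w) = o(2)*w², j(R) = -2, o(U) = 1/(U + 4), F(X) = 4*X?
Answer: -3/10 ≈ -0.30000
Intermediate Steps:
o(U) = 1/(4 + U)
H(w) = w²/6 (H(w) = w²/(4 + 2) = w²/6)
Y(P) = 8*P²/3 (Y(P) = (4*P)²/6 = (16*P²)/6 = 8*P²/3)
N(l) = 1/(-4 + 8*l²/3) (N(l) = 1/(8*l²/3 - 4) = 1/(-4 + 8*l²/3))
N(-2)*j(-3) = (3/(4*(-3 + 2*(-2)²)))*(-2) = (3/(4*(-3 + 2*4)))*(-2) = (3/(4*(-3 + 8)))*(-2) = ((¾)/5)*(-2) = ((¾)*(⅕))*(-2) = (3/20)*(-2) = -3/10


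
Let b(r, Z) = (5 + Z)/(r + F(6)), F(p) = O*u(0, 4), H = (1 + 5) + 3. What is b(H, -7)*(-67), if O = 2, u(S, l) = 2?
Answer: 134/13 ≈ 10.308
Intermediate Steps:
H = 9 (H = 6 + 3 = 9)
F(p) = 4 (F(p) = 2*2 = 4)
b(r, Z) = (5 + Z)/(4 + r) (b(r, Z) = (5 + Z)/(r + 4) = (5 + Z)/(4 + r))
b(H, -7)*(-67) = ((5 - 7)/(4 + 9))*(-67) = (-2/13)*(-67) = ((1/13)*(-2))*(-67) = -2/13*(-67) = 134/13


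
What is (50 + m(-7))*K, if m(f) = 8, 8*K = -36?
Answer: -261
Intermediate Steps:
K = -9/2 (K = (⅛)*(-36) = -9/2 ≈ -4.5000)
(50 + m(-7))*K = (50 + 8)*(-9/2) = 58*(-9/2) = -261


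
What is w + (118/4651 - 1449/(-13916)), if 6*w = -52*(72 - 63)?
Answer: -720005323/9246188 ≈ -77.870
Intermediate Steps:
w = -78 (w = (-52*(72 - 63))/6 = (-52*9)/6 = (1/6)*(-468) = -78)
w + (118/4651 - 1449/(-13916)) = -78 + (118/4651 - 1449/(-13916)) = -78 + (118*(1/4651) - 1449*(-1/13916)) = -78 + (118/4651 + 207/1988) = -78 + 1197341/9246188 = -720005323/9246188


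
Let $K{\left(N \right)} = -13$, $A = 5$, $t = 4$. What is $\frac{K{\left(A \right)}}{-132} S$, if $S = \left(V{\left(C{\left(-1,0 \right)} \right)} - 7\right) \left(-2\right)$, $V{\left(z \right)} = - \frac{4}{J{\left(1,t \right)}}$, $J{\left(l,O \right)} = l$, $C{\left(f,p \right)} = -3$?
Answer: $\frac{13}{6} \approx 2.1667$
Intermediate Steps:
$V{\left(z \right)} = -4$ ($V{\left(z \right)} = - \frac{4}{1} = \left(-4\right) 1 = -4$)
$S = 22$ ($S = \left(-4 - 7\right) \left(-2\right) = \left(-11\right) \left(-2\right) = 22$)
$\frac{K{\left(A \right)}}{-132} S = \frac{1}{-132} \left(-13\right) 22 = \left(- \frac{1}{132}\right) \left(-13\right) 22 = \frac{13}{132} \cdot 22 = \frac{13}{6}$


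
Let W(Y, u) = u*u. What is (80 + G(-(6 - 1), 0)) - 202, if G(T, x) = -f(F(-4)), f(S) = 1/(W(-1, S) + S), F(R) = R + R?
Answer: -6833/56 ≈ -122.02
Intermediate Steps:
F(R) = 2*R
W(Y, u) = u²
f(S) = 1/(S + S²) (f(S) = 1/(S² + S) = 1/(S + S²))
G(T, x) = -1/56 (G(T, x) = -1/((2*(-4))*(1 + 2*(-4))) = -1/((-8)*(1 - 8)) = -(-1)/(8*(-7)) = -(-1)*(-1)/(8*7) = -1*1/56 = -1/56)
(80 + G(-(6 - 1), 0)) - 202 = (80 - 1/56) - 202 = 4479/56 - 202 = -6833/56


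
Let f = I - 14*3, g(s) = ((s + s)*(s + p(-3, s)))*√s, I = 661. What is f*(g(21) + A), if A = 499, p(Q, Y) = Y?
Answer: 308881 + 1091916*√21 ≈ 5.3127e+6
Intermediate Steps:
g(s) = 4*s^(5/2) (g(s) = ((s + s)*(s + s))*√s = ((2*s)*(2*s))*√s = (4*s²)*√s = 4*s^(5/2))
f = 619 (f = 661 - 14*3 = 661 - 1*42 = 661 - 42 = 619)
f*(g(21) + A) = 619*(4*21^(5/2) + 499) = 619*(4*(441*√21) + 499) = 619*(1764*√21 + 499) = 619*(499 + 1764*√21) = 308881 + 1091916*√21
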